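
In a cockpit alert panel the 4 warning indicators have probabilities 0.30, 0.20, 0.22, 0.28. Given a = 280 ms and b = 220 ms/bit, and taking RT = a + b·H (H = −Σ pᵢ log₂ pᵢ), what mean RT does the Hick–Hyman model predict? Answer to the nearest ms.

716 ms

Entropy contributions −pᵢ log₂ pᵢ: 0.5211, 0.4644, 0.4806, 0.5142; sum H = 1.9803 bits.
RT = a + bH = 280 + 220·1.9803 = 715.66 ms.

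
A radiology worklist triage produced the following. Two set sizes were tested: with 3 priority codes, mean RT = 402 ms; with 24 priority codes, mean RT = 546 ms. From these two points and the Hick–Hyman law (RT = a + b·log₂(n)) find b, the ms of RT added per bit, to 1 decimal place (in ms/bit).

b = (RT₂ − RT₁)/(log₂ n₂ − log₂ n₁) = (546 − 402)/(4.5850 − 1.5850) = 48.000 ms/bit.

48.0 ms/bit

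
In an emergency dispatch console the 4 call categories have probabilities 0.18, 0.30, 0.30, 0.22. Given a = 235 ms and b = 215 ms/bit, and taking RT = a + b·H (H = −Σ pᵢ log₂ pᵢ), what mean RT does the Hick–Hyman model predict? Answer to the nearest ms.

658 ms

Entropy contributions −pᵢ log₂ pᵢ: 0.4453, 0.5211, 0.5211, 0.4806; sum H = 1.9681 bits.
RT = a + bH = 235 + 215·1.9681 = 658.13 ms.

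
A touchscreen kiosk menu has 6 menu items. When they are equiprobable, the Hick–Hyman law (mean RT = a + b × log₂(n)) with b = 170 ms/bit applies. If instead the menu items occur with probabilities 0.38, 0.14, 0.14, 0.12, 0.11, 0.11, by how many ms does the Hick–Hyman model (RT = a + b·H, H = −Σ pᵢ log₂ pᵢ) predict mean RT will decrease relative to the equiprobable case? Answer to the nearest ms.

The RT saving is b·ΔH. Equiprobable H₀ = log₂(6) = 2.5850 bits; with the given probabilities H = 2.3923 bits.
b·(H₀ − H) = 170 × (2.5850 − 2.3923) = 32.75 ms.

33 ms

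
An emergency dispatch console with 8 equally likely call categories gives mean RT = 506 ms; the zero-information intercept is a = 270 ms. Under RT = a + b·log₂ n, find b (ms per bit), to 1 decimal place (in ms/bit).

b = (506 − 270) / log₂(8) = 236 / 3 = 78.667 ms/bit.

78.7 ms/bit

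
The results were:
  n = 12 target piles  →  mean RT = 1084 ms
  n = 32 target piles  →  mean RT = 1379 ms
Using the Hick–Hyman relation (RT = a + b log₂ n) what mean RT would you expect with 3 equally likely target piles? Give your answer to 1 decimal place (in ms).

667.0 ms

Fit slope and intercept:
  b = (1379 − 1084) / (log₂ 32 − log₂ 12) = 295 / (5 − 3.5850) = 208.475 ms/bit
  a = 1084 − 208.475 × 3.5850 = 336.625 ms
Then RT(3) = 336.625 + 208.475 × log₂ 3 = 336.625 + 208.475 × 1.5850 ≈ 667.050 ms.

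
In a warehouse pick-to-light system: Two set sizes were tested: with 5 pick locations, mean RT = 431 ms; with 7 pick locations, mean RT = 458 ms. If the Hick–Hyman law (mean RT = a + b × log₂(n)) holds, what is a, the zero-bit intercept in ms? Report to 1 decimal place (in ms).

301.9 ms

Slope: b = (458 − 431) / (log₂ 7 − log₂ 5) = 27/0.4854 = 55.621 ms/bit.
a = RT₁ − b·log₂ n₁ = 431 − 55.621 × 2.3219 = 301.852 ms.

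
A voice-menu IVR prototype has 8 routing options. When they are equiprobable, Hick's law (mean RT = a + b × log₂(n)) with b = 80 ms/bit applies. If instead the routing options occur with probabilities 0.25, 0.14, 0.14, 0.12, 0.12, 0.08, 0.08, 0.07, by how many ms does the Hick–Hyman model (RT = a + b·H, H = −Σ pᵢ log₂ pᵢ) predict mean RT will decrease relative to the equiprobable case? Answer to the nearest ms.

The RT saving is b·ΔH. Equiprobable H₀ = log₂(8) = 3.0000 bits; with the given probabilities H = 2.8799 bits.
b·(H₀ − H) = 80 × (3.0000 − 2.8799) = 9.61 ms.

10 ms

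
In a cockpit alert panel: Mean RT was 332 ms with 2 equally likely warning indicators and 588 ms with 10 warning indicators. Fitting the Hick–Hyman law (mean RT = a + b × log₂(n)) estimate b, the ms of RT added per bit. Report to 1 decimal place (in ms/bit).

110.3 ms/bit

b = (RT₂ − RT₁)/(log₂ n₂ − log₂ n₁) = (588 − 332)/(3.3219 − 1) = 110.253 ms/bit.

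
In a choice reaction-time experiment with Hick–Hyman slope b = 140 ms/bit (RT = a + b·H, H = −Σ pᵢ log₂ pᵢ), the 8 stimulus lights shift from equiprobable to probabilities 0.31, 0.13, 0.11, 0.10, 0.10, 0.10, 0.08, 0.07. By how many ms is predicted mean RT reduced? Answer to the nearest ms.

The RT saving is b·ΔH. Equiprobable H₀ = log₂(8) = 3.0000 bits; with the given probabilities H = 2.8134 bits.
b·(H₀ − H) = 140 × (3.0000 − 2.8134) = 26.13 ms.

26 ms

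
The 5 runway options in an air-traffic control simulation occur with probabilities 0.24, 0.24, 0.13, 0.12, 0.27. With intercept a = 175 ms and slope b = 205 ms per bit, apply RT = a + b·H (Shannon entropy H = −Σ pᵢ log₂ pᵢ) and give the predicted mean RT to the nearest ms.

H = 0.24·log₂(1/0.24) + 0.24·log₂(1/0.24) + 0.13·log₂(1/0.13) + 0.12·log₂(1/0.12) + 0.27·log₂(1/0.27) = 2.2480 bits.
RT = 175 + 205 × 2.2480 = 635.84 ms.

636 ms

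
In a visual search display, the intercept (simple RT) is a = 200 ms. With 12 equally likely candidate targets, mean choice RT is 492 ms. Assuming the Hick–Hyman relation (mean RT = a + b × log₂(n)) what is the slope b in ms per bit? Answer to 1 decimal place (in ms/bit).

81.5 ms/bit

12 alternatives carry log₂ 12 = 3.5850 bits; the choice cost is 492 − 200 = 292 ms, so b = 292/3.5850 = 81.451 ms/bit.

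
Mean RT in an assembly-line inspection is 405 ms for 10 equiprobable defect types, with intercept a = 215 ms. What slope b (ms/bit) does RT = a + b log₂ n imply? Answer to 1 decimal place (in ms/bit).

log₂(10) = 3.3219 bits.
b = (RT − a)/log₂ n = (405 − 215) / 3.3219 = 57.196 ms/bit.

57.2 ms/bit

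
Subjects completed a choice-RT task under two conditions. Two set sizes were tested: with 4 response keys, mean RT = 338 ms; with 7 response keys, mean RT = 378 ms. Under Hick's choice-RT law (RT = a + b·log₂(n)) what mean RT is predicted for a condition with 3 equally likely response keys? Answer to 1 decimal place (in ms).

317.4 ms

RT is linear in log₂ n, so two points fix the line:
  b = (378 − 338) / (log₂ 7 − log₂ 4) = 40 / (2.8074 − 2) = 49.545 ms/bit
  a = 338 − 49.545 × 2 = 238.911 ms
Then RT(3) = 238.911 + 49.545 × log₂ 3 = 238.911 + 49.545 × 1.5850 ≈ 317.437 ms.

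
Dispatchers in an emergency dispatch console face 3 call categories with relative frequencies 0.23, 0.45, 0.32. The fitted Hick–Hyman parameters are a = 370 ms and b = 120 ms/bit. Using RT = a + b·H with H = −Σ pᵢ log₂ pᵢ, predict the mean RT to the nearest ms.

554 ms

Entropy contributions −pᵢ log₂ pᵢ: 0.4877, 0.5184, 0.5260; sum H = 1.5321 bits.
RT = a + bH = 370 + 120·1.5321 = 553.85 ms.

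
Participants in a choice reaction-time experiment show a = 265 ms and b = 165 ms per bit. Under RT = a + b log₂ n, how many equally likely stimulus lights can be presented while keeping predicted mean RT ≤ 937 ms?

16

165·log₂ n ≤ 937 − 265 = 672, giving log₂ n ≤ 4.0727 and n ≤ 16.827. The largest whole number is 16.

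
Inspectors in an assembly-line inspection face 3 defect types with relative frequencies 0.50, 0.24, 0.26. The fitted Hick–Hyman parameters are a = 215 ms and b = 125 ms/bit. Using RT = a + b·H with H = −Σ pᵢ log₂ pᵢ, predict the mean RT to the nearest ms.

Entropy contributions −pᵢ log₂ pᵢ: 0.5000, 0.4941, 0.5053; sum H = 1.4994 bits.
RT = a + bH = 215 + 125·1.4994 = 402.43 ms.

402 ms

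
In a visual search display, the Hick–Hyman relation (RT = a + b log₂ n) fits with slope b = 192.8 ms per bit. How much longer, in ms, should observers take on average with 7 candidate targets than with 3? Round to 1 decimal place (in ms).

ΔRT = (a + b log₂ n₂) − (a + b log₂ n₁) = b·(log₂ n₂ − log₂ n₁).
log₂(7) − log₂(3) = 2.8074 − 1.5850 = 1.2224.
ΔRT = 192.8 × 1.2224 = 235.677 ms.

235.7 ms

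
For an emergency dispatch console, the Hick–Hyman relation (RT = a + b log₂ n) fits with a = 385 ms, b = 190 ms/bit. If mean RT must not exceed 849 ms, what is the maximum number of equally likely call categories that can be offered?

Information budget: (849 − 385)/190 = 2.4421 bits, so n ≤ 2^2.4421 = 5.434 → at most 5.

5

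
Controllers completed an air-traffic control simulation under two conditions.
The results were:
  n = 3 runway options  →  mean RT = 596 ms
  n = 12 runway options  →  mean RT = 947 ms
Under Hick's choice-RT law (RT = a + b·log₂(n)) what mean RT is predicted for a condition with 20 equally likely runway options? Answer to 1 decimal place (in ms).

1076.3 ms

RT is linear in log₂ n, so two points fix the line:
  b = (947 − 596) / (log₂ 12 − log₂ 3) = 351 / (3.5850 − 1.5850) = 175.500 ms/bit
  a = 596 − 175.500 × 1.5850 = 317.839 ms
Then RT(20) = 317.839 + 175.500 × log₂ 20 = 317.839 + 175.500 × 4.3219 ≈ 1076.337 ms.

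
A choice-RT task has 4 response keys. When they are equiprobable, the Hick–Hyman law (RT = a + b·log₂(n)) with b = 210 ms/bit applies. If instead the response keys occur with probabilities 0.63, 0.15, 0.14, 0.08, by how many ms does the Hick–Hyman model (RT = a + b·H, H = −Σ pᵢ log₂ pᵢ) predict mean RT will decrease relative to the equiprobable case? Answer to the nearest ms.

Equiprobable entropy H₀ = log₂ 4 = 2.0000 bits.
Skewed entropy H = −Σ pᵢ log₂ pᵢ = 1.5191 bits.
ΔRT = b·(H₀ − H) = 210 × 0.4809 = 100.99 ms.

101 ms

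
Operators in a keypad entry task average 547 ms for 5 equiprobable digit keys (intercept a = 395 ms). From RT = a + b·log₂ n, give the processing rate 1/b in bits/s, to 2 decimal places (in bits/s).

15.28 bits/s

b = (547 − 395)/log₂ 5 = 152/2.3219 = 65.463 ms per bit = 0.06546 s/bit; the reciprocal is 15.276 bits/s.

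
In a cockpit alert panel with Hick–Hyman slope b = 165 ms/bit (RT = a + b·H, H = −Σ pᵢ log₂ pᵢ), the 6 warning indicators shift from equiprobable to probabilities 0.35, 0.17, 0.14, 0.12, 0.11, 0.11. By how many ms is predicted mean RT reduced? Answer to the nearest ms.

26 ms

Equiprobable entropy H₀ = log₂ 6 = 2.5850 bits.
Skewed entropy H = −Σ pᵢ log₂ pᵢ = 2.4294 bits.
ΔRT = b·(H₀ − H) = 165 × 0.1555 = 25.66 ms.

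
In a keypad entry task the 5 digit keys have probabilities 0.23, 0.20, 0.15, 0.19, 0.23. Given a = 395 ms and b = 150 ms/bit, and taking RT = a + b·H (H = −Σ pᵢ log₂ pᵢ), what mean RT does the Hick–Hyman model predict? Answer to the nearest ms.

741 ms

Entropy contributions −pᵢ log₂ pᵢ: 0.4877, 0.4644, 0.4105, 0.4552, 0.4877; sum H = 2.3055 bits.
RT = a + bH = 395 + 150·2.3055 = 740.82 ms.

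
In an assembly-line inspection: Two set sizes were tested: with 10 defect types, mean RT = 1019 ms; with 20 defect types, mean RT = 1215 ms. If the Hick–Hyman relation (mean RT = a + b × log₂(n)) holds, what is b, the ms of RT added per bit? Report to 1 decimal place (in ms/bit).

196.0 ms/bit

The slope on a log₂ axis is (1215 − 1019) / (4.3219 − 3.3219) = 196.000 ms/bit.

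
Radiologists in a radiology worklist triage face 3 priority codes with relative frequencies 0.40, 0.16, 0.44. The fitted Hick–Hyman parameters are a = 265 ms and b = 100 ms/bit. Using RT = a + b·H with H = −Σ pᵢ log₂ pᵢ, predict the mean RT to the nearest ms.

H = 0.40·log₂(1/0.40) + 0.16·log₂(1/0.16) + 0.44·log₂(1/0.44) = 1.4729 bits.
RT = 265 + 100 × 1.4729 = 412.29 ms.

412 ms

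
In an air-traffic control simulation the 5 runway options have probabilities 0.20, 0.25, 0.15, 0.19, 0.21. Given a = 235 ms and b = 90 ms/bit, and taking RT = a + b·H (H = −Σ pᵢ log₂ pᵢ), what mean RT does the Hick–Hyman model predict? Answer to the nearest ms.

Entropy contributions −pᵢ log₂ pᵢ: 0.4644, 0.5000, 0.4105, 0.4552, 0.4728; sum H = 2.3030 bits.
RT = a + bH = 235 + 90·2.3030 = 442.27 ms.

442 ms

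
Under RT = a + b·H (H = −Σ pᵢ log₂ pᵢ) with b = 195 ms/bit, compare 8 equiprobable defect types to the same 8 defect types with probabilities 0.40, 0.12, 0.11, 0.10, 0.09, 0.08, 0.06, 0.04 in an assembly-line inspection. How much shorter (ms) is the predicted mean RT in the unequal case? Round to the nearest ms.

76 ms

The RT saving is b·ΔH. Equiprobable H₀ = log₂(8) = 3.0000 bits; with the given probabilities H = 2.6118 bits.
b·(H₀ − H) = 195 × (3.0000 − 2.6118) = 75.71 ms.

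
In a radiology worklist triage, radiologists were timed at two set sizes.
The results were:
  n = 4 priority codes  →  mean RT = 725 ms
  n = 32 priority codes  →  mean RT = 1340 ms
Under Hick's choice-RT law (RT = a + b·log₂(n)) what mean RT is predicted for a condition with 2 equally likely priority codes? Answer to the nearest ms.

520 ms

With log₂ n on the abscissa the relation is linear; from the two conditions:
  b = (1340 − 725) / (log₂ 32 − log₂ 4) = 615 / (5 − 2) = 205 ms/bit
  a = 725 − 205 × 2 = 315 ms
Then RT(2) = 315 + 205 × log₂ 2 = 315 + 205 × 1 ≈ 520.000 ms.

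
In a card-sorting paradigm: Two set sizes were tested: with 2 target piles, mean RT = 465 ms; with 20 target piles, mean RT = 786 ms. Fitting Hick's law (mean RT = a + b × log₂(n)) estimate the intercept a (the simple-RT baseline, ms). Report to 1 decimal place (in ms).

368.4 ms

b = (RT₂ − RT₁)/(log₂ n₂ − log₂ n₁) = (786 − 465)/(4.3219 − 1) = 96.631 ms/bit.
Intercept: a = 465 − 96.631·log₂(2) = 368.369 ms.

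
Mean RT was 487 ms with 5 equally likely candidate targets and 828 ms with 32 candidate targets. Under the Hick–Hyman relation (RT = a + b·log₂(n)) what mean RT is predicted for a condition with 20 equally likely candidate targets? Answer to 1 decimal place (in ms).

741.7 ms

With log₂ n on the abscissa the relation is linear; from the two conditions:
  b = (828 − 487) / (log₂ 32 − log₂ 5) = 341 / (5 − 2.3219) = 127.330 ms/bit
  a = 487 − 127.330 × 2.3219 = 191.348 ms
Then RT(20) = 191.348 + 127.330 × log₂ 20 = 191.348 + 127.330 × 4.3219 ≈ 741.661 ms.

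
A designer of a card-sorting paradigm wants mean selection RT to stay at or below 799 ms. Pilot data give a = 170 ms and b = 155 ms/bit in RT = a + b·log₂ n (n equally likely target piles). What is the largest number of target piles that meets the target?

Set 170 + 155·log₂ n ≤ 799 → log₂ n ≤ (799 − 170)/155 = 4.0581.
So n ≤ 2^4.0581 = 16.657; the largest integer n is 16.

16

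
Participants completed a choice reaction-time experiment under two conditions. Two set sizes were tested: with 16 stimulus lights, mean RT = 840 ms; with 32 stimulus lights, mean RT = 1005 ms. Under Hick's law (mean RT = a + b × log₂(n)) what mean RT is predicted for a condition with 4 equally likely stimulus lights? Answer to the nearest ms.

510 ms

RT is linear in log₂ n, so two points fix the line:
  b = (1005 − 840) / (log₂ 32 − log₂ 16) = 165 / (5 − 4) = 165 ms/bit
  a = 840 − 165 × 4 = 180 ms
Then RT(4) = 180 + 165 × log₂ 4 = 180 + 165 × 2 ≈ 510.000 ms.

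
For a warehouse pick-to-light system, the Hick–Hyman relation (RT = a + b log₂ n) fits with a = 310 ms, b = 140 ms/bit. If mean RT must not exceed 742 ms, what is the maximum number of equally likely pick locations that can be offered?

Set 310 + 140·log₂ n ≤ 742 → log₂ n ≤ (742 − 310)/140 = 3.0857.
So n ≤ 2^3.0857 = 8.490; the largest integer n is 8.

8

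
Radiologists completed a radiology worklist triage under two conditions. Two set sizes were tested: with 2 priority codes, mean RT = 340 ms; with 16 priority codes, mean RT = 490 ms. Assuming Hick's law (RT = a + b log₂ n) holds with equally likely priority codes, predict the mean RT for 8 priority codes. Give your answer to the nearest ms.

440 ms

Solve the two-equation system in a and b:
  b = (490 − 340) / (log₂ 16 − log₂ 2) = 150 / (4 − 1) = 50 ms/bit
  a = 340 − 50 × 1 = 290 ms
Then RT(8) = 290 + 50 × log₂ 8 = 290 + 50 × 3 ≈ 440.000 ms.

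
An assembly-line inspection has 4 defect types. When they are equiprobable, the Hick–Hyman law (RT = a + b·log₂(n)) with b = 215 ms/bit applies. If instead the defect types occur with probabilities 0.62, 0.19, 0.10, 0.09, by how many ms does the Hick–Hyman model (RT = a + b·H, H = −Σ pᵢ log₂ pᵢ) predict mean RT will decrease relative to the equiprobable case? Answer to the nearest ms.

102 ms

Equiprobable entropy H₀ = log₂ 4 = 2.0000 bits.
Skewed entropy H = −Σ pᵢ log₂ pᵢ = 1.5277 bits.
ΔRT = b·(H₀ − H) = 215 × 0.4723 = 101.55 ms.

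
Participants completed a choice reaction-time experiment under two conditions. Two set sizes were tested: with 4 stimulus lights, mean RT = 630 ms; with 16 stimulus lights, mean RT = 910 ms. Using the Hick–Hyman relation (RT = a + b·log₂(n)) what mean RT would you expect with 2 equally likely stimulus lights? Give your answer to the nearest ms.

490 ms

RT is linear in log₂ n, so two points fix the line:
  b = (910 − 630) / (log₂ 16 − log₂ 4) = 280 / (4 − 2) = 140 ms/bit
  a = 630 − 140 × 2 = 350 ms
Then RT(2) = 350 + 140 × log₂ 2 = 350 + 140 × 1 ≈ 490.000 ms.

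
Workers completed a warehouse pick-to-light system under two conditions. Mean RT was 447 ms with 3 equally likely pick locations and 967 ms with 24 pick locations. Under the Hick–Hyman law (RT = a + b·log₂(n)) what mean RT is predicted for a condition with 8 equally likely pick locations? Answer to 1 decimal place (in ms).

692.3 ms

Fit slope and intercept:
  b = (967 − 447) / (log₂ 24 − log₂ 3) = 520 / (4.5850 − 1.5850) = 173.333 ms/bit
  a = 447 − 173.333 × 1.5850 = 172.273 ms
Then RT(8) = 172.273 + 173.333 × log₂ 8 = 172.273 + 173.333 × 3 ≈ 692.273 ms.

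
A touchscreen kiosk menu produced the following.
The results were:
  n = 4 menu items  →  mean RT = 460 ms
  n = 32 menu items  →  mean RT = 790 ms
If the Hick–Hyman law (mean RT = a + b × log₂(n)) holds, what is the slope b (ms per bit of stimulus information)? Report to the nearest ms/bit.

110 ms/bit

The slope on a log₂ axis is (790 − 460) / (5 − 2) = 110 ms/bit.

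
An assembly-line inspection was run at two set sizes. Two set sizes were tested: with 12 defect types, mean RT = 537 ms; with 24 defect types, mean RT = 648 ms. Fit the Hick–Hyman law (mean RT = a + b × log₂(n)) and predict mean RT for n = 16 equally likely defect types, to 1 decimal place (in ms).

Solve the two-equation system in a and b:
  b = (648 − 537) / (log₂ 24 − log₂ 12) = 111 / (4.5850 − 3.5850) = 111.000 ms/bit
  a = 537 − 111.000 × 3.5850 = 139.069 ms
Then RT(16) = 139.069 + 111.000 × log₂ 16 = 139.069 + 111.000 × 4 ≈ 583.069 ms.

583.1 ms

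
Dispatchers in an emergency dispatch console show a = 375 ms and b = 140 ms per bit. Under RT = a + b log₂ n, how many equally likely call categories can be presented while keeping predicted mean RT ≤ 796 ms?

8

140·log₂ n ≤ 796 − 375 = 421, giving log₂ n ≤ 3.0071 and n ≤ 8.040. The largest whole number is 8.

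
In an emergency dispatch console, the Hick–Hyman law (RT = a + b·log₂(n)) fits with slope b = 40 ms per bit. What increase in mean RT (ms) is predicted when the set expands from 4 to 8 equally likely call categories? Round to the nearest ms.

40 ms

ΔRT = (a + b log₂ n₂) − (a + b log₂ n₁) = b·(log₂ n₂ − log₂ n₁).
log₂(8) − log₂(4) = log₂(8/4) = log₂(2) = 1.
ΔRT = 40 × 1.0000 = 40.000 ms.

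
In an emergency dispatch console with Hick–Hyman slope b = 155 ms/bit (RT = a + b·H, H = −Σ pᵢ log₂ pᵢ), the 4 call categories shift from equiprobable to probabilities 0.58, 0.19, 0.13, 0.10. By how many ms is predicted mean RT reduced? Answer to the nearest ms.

58 ms

Equiprobable entropy H₀ = log₂ 4 = 2.0000 bits.
Skewed entropy H = −Σ pᵢ log₂ pᵢ = 1.6259 bits.
ΔRT = b·(H₀ − H) = 155 × 0.3741 = 57.99 ms.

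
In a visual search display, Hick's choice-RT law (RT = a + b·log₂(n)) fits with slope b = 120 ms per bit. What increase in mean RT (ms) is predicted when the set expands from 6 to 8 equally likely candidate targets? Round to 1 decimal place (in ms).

49.8 ms

The intercept a cancels: ΔRT = b·(log₂ n₂ − log₂ n₁) = b·log₂(n₂/n₁).
log₂(8) − log₂(6) = 3 − 2.5850 = 0.4150.
ΔRT = 120 × 0.4150 = 49.804 ms.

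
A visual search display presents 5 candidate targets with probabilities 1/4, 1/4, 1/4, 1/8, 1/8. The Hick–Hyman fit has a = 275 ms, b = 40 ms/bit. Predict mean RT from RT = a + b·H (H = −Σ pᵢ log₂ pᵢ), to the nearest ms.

Each term −pᵢ log₂ pᵢ: 0.25·2 + 0.25·2 + 0.25·2 + 0.125·3 + 0.125·3; summed, H = 2.250 bits.
Mean RT = a + bH = 275 + 40·2.250 = 365.00 ms.

365 ms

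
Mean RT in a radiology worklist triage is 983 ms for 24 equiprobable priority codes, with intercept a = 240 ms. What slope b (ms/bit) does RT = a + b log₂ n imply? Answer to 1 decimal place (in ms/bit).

162.1 ms/bit

log₂(24) = 4.5850 bits.
b = (RT − a)/log₂ n = (983 − 240) / 4.5850 = 162.051 ms/bit.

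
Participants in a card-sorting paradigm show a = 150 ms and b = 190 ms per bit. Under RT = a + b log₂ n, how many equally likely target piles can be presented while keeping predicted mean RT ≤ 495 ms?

3

Information budget: (495 − 150)/190 = 1.8158 bits, so n ≤ 2^1.8158 = 3.521 → at most 3.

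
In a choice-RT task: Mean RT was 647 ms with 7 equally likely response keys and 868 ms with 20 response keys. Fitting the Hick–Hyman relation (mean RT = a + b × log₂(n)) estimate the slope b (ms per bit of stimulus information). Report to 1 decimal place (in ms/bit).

145.9 ms/bit

b = (RT₂ − RT₁)/(log₂ n₂ − log₂ n₁) = (868 − 647)/(4.3219 − 2.8074) = 145.916 ms/bit.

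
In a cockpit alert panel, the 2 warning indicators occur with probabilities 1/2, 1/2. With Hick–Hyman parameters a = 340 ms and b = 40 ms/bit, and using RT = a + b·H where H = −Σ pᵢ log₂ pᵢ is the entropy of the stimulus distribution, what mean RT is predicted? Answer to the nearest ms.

380 ms

H = −Σ pᵢ log₂ pᵢ = 0.5·1 + 0.5·1 = 1.000 bits.
RT = 340 + 40 × 1.000 = 380.00 ms.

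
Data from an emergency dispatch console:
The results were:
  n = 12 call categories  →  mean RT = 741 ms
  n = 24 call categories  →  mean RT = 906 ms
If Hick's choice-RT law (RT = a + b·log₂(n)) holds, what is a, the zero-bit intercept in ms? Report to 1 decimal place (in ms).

Slope: b = (906 − 741) / (log₂ 24 − log₂ 12) = 165/1.0000 = 165.000 ms/bit.
a = RT₁ − b·log₂ n₁ = 741 − 165.000 × 3.5850 = 149.481 ms.

149.5 ms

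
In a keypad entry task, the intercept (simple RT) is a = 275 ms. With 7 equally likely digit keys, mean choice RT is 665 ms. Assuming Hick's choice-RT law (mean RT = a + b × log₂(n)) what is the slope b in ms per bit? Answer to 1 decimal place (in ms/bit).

7 alternatives carry log₂ 7 = 2.8074 bits; the choice cost is 665 − 275 = 390 ms, so b = 390/2.8074 = 138.921 ms/bit.

138.9 ms/bit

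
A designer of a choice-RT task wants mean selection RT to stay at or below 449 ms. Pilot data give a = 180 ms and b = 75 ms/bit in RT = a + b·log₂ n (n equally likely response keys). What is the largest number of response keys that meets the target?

12

Set 180 + 75·log₂ n ≤ 449 → log₂ n ≤ (449 − 180)/75 = 3.5867.
So n ≤ 2^3.5867 = 12.014; the largest integer n is 12.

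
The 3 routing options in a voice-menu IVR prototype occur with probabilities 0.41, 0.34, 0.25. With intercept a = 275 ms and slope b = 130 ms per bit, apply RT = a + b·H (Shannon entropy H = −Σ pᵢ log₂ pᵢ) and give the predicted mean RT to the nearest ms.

477 ms

H = 0.41·log₂(1/0.41) + 0.34·log₂(1/0.34) + 0.25·log₂(1/0.25) = 1.5566 bits.
RT = 275 + 130 × 1.5566 = 477.35 ms.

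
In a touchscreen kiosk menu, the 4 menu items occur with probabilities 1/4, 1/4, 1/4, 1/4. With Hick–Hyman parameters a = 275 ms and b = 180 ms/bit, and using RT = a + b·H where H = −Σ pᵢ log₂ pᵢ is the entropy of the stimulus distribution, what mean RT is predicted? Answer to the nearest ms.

635 ms

Each term −pᵢ log₂ pᵢ: 0.25·2 + 0.25·2 + 0.25·2 + 0.25·2; summed, H = 2.000 bits.
Mean RT = a + bH = 275 + 180·2.000 = 635.00 ms.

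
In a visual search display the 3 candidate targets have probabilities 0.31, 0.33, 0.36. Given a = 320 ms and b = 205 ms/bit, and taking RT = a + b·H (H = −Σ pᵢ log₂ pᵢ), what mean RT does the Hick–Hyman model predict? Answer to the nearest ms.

644 ms

H = 0.31·log₂(1/0.31) + 0.33·log₂(1/0.33) + 0.36·log₂(1/0.36) = 1.5822 bits.
RT = 320 + 205 × 1.5822 = 644.36 ms.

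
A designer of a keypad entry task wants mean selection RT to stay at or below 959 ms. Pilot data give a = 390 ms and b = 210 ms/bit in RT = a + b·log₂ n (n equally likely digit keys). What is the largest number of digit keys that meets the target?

6

Set 390 + 210·log₂ n ≤ 959 → log₂ n ≤ (959 − 390)/210 = 2.7095.
So n ≤ 2^2.7095 = 6.541; the largest integer n is 6.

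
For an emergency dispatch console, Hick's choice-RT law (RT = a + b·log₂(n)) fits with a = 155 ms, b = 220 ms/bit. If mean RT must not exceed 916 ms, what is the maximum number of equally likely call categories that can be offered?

220·log₂ n ≤ 916 − 155 = 761, giving log₂ n ≤ 3.4591 and n ≤ 10.997. The largest whole number is 10.

10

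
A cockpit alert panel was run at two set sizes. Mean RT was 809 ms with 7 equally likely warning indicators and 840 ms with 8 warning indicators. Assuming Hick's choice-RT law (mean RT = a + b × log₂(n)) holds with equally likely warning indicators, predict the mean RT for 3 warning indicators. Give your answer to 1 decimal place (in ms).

612.3 ms

Fit slope and intercept:
  b = (840 − 809) / (log₂ 8 − log₂ 7) = 31 / (3 − 2.8074) = 160.918 ms/bit
  a = 809 − 160.918 × 2.8074 = 357.247 ms
Then RT(3) = 357.247 + 160.918 × log₂ 3 = 357.247 + 160.918 × 1.5850 ≈ 612.295 ms.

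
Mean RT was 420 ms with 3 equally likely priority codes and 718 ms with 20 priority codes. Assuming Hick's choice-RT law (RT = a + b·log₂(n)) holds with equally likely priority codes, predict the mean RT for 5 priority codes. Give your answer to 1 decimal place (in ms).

RT is linear in log₂ n, so two points fix the line:
  b = (718 − 420) / (log₂ 20 − log₂ 3) = 298 / (4.3219 − 1.5850) = 108.880 ms/bit
  a = 420 − 108.880 × 1.5850 = 247.430 ms
Then RT(5) = 247.430 + 108.880 × log₂ 5 = 247.430 + 108.880 × 2.3219 ≈ 500.241 ms.

500.2 ms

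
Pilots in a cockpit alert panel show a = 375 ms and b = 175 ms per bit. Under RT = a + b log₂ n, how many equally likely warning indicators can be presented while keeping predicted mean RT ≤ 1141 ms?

175·log₂ n ≤ 1141 − 375 = 766, giving log₂ n ≤ 4.3771 and n ≤ 20.780. The largest whole number is 20.

20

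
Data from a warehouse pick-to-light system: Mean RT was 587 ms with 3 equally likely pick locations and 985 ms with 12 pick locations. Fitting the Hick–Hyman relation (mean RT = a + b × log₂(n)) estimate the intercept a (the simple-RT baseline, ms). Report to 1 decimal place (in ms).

The slope on a log₂ axis is (985 − 587) / (3.5850 − 1.5850) = 199.000 ms/bit.
a = RT₁ − b·log₂ n₁ = 587 − 199.000 × 1.5850 = 271.592 ms.

271.6 ms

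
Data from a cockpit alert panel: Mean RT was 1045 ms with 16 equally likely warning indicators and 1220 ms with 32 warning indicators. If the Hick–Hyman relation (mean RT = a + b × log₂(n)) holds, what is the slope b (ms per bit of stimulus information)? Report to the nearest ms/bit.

The slope on a log₂ axis is (1220 − 1045) / (5 − 4) = 175 ms/bit.

175 ms/bit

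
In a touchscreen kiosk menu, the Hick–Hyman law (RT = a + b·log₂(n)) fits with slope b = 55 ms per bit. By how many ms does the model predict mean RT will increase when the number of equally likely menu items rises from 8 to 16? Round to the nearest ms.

The intercept a cancels: ΔRT = b·(log₂ n₂ − log₂ n₁) = b·log₂(n₂/n₁).
log₂(16) − log₂(8) = log₂(16/8) = log₂(2) = 1.
ΔRT = 55 × 1.0000 = 55.000 ms.

55 ms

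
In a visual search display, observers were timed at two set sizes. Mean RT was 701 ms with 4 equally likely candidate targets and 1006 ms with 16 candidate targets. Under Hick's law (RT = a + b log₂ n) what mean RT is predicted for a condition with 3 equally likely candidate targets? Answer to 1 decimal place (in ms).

Fit slope and intercept:
  b = (1006 − 701) / (log₂ 16 − log₂ 4) = 305 / (4 − 2) = 152.500 ms/bit
  a = 701 − 152.500 × 2 = 396.000 ms
Then RT(3) = 396.000 + 152.500 × log₂ 3 = 396.000 + 152.500 × 1.5850 ≈ 637.707 ms.

637.7 ms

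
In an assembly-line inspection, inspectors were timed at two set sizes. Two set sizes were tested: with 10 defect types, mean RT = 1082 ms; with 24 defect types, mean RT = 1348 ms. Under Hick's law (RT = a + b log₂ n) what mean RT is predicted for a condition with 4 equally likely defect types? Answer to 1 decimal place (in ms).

803.6 ms

Solve the two-equation system in a and b:
  b = (1348 − 1082) / (log₂ 24 − log₂ 10) = 266 / (4.5850 − 3.3219) = 210.604 ms/bit
  a = 1082 − 210.604 × 3.3219 = 382.389 ms
Then RT(4) = 382.389 + 210.604 × log₂ 4 = 382.389 + 210.604 × 2 ≈ 803.597 ms.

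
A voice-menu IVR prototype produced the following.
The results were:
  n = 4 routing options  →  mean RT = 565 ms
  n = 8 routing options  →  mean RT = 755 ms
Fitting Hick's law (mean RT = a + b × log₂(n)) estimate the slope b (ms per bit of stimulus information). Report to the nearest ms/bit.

190 ms/bit

b = (RT₂ − RT₁)/(log₂ n₂ − log₂ n₁) = (755 − 565)/(3 − 2) = 190 ms/bit.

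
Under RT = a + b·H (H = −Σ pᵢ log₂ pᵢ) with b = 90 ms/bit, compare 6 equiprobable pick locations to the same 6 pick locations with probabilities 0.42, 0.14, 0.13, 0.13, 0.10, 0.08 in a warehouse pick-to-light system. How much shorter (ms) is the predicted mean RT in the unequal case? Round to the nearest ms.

25 ms

The RT saving is b·ΔH. Equiprobable H₀ = log₂(6) = 2.5850 bits; with the given probabilities H = 2.3117 bits.
b·(H₀ − H) = 90 × (2.5850 − 2.3117) = 24.59 ms.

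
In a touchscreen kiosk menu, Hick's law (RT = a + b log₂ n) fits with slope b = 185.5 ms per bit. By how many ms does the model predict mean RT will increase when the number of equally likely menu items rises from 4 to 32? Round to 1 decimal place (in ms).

ΔRT = (a + b log₂ n₂) − (a + b log₂ n₁) = b·(log₂ n₂ − log₂ n₁).
log₂(32) − log₂(4) = log₂(32/4) = log₂(8) = 3.
ΔRT = 185.5 × 3.0000 = 556.500 ms.

556.5 ms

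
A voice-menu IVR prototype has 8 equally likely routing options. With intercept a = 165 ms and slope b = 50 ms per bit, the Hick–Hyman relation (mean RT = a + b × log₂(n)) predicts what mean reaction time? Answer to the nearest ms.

315 ms

log₂(8) = 3 bits, so RT = 165 + 50 × 3 ≈ 315.000 ms.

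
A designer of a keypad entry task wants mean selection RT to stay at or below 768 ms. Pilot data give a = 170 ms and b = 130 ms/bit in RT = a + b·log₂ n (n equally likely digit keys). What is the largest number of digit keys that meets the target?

Set 170 + 130·log₂ n ≤ 768 → log₂ n ≤ (768 − 170)/130 = 4.6000.
So n ≤ 2^4.6000 = 24.251; the largest integer n is 24.

24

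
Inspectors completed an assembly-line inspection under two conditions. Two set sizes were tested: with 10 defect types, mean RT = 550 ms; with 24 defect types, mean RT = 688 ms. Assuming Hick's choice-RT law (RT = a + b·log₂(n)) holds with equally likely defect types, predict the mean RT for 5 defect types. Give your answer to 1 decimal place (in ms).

440.7 ms

Fit slope and intercept:
  b = (688 − 550) / (log₂ 24 − log₂ 10) = 138 / (4.5850 − 3.3219) = 109.261 ms/bit
  a = 550 − 109.261 × 3.3219 = 187.044 ms
Then RT(5) = 187.044 + 109.261 × log₂ 5 = 187.044 + 109.261 × 2.3219 ≈ 440.739 ms.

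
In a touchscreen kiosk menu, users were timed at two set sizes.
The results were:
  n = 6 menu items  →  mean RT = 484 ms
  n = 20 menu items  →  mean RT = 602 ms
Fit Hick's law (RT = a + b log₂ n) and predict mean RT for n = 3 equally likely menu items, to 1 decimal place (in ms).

416.1 ms

Solve the two-equation system in a and b:
  b = (602 − 484) / (log₂ 20 − log₂ 6) = 118 / (4.3219 − 2.5850) = 67.935 ms/bit
  a = 484 − 67.935 × 2.5850 = 308.392 ms
Then RT(3) = 308.392 + 67.935 × log₂ 3 = 308.392 + 67.935 × 1.5850 ≈ 416.065 ms.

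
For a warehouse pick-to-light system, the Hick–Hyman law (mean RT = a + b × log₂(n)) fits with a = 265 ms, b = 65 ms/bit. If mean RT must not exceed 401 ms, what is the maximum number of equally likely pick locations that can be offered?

4

Information budget: (401 − 265)/65 = 2.0923 bits, so n ≤ 2^2.0923 = 4.264 → at most 4.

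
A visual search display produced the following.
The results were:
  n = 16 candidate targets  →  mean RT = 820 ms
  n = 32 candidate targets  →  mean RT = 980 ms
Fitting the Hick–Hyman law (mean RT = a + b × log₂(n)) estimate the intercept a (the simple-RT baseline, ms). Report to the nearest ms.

180 ms

The slope on a log₂ axis is (980 − 820) / (5 − 4) = 160 ms/bit.
a = RT₁ − b·log₂ n₁ = 820 − 160 × 4 = 180.000 ms.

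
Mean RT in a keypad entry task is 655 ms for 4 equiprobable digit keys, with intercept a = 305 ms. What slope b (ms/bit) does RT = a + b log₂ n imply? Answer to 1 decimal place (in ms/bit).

175.0 ms/bit

log₂(4) = 2 bits.
b = (RT − a)/log₂ n = (655 − 305) / 2 = 175.000 ms/bit.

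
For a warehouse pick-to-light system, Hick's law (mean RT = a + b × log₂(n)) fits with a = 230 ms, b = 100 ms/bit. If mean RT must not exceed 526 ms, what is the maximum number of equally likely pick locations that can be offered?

7

Information budget: (526 − 230)/100 = 2.9600 bits, so n ≤ 2^2.9600 = 7.781 → at most 7.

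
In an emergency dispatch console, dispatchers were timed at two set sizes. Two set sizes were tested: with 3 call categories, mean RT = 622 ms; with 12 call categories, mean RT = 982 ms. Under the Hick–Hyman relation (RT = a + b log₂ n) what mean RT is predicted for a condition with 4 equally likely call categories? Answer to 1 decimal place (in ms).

With log₂ n on the abscissa the relation is linear; from the two conditions:
  b = (982 − 622) / (log₂ 12 − log₂ 3) = 360 / (3.5850 − 1.5850) = 180.000 ms/bit
  a = 622 − 180.000 × 1.5850 = 336.707 ms
Then RT(4) = 336.707 + 180.000 × log₂ 4 = 336.707 + 180.000 × 2 ≈ 696.707 ms.

696.7 ms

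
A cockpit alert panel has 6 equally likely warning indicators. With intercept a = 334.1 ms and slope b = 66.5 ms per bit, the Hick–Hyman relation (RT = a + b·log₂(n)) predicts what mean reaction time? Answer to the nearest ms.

log₂(6) = 2.5850 bits, so RT = 334.1 + 66.5 × 2.5850 ≈ 506.000 ms.

506 ms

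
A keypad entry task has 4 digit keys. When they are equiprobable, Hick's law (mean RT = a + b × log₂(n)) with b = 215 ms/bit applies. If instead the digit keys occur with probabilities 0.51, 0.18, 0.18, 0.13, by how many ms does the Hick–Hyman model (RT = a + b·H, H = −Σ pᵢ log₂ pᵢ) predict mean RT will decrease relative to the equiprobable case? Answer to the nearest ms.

50 ms

The RT saving is b·ΔH. Equiprobable H₀ = log₂(4) = 2.0000 bits; with the given probabilities H = 1.7687 bits.
b·(H₀ − H) = 215 × (2.0000 − 1.7687) = 49.73 ms.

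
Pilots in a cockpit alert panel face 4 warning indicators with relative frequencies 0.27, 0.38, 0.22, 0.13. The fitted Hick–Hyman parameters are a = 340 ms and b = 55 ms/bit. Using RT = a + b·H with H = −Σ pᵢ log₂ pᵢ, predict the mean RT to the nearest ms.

445 ms

H = 0.27·log₂(1/0.27) + 0.38·log₂(1/0.38) + 0.22·log₂(1/0.22) + 0.13·log₂(1/0.13) = 1.9037 bits.
RT = 340 + 55 × 1.9037 = 444.70 ms.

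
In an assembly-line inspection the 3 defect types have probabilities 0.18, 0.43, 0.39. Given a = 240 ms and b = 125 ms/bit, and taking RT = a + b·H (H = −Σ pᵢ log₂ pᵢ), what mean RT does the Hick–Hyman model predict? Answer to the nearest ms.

H = 0.18·log₂(1/0.18) + 0.43·log₂(1/0.43) + 0.39·log₂(1/0.39) = 1.4987 bits.
RT = 240 + 125 × 1.4987 = 427.33 ms.

427 ms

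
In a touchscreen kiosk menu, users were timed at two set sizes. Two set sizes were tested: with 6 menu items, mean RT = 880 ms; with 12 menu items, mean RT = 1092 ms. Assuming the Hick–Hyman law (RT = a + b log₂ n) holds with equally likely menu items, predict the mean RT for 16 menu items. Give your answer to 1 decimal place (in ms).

Solve the two-equation system in a and b:
  b = (1092 − 880) / (log₂ 12 − log₂ 6) = 212 / (3.5850 − 2.5850) = 212.000 ms/bit
  a = 880 − 212.000 × 2.5850 = 331.988 ms
Then RT(16) = 331.988 + 212.000 × log₂ 16 = 331.988 + 212.000 × 4 ≈ 1179.988 ms.

1180.0 ms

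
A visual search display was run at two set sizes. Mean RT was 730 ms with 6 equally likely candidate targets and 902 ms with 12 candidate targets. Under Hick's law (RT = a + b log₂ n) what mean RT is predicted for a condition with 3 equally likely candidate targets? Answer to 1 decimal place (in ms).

558.0 ms

RT is linear in log₂ n, so two points fix the line:
  b = (902 − 730) / (log₂ 12 − log₂ 6) = 172 / (3.5850 − 2.5850) = 172.000 ms/bit
  a = 730 − 172.000 × 2.5850 = 285.386 ms
Then RT(3) = 285.386 + 172.000 × log₂ 3 = 285.386 + 172.000 × 1.5850 ≈ 558.000 ms.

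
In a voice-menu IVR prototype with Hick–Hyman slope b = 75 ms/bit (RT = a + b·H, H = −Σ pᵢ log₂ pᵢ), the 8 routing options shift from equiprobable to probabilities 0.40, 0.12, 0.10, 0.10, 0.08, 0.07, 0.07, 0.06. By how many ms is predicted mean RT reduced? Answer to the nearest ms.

28 ms

The RT saving is b·ΔH. Equiprobable H₀ = log₂(8) = 3.0000 bits; with the given probabilities H = 2.6324 bits.
b·(H₀ − H) = 75 × (3.0000 − 2.6324) = 27.57 ms.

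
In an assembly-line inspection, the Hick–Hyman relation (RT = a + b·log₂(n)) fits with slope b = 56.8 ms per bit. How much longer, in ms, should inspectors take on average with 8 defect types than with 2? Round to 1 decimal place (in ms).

The intercept a cancels: ΔRT = b·(log₂ n₂ − log₂ n₁) = b·log₂(n₂/n₁).
log₂(8) − log₂(2) = log₂(8/2) = log₂(4) = 2.
ΔRT = 56.8 × 2.0000 = 113.600 ms.

113.6 ms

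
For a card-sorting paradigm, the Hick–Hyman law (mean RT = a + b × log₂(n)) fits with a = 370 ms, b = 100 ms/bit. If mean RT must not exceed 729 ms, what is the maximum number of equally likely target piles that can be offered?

12

Information budget: (729 − 370)/100 = 3.5900 bits, so n ≤ 2^3.5900 = 12.042 → at most 12.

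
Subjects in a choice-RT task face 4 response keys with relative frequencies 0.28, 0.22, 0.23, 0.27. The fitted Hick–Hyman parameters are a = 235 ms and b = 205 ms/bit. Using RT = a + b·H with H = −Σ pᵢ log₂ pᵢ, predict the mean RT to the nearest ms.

H = 0.28·log₂(1/0.28) + 0.22·log₂(1/0.22) + 0.23·log₂(1/0.23) + 0.27·log₂(1/0.27) = 1.9925 bits.
RT = 235 + 205 × 1.9925 = 643.46 ms.

643 ms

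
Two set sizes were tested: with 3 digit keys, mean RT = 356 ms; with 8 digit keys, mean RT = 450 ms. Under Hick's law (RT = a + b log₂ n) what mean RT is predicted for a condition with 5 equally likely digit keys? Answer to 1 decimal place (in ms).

Solve the two-equation system in a and b:
  b = (450 − 356) / (log₂ 8 − log₂ 3) = 94 / (3 − 1.5850) = 66.429 ms/bit
  a = 356 − 66.429 × 1.5850 = 250.712 ms
Then RT(5) = 250.712 + 66.429 × log₂ 5 = 250.712 + 66.429 × 2.3219 ≈ 404.956 ms.

405.0 ms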